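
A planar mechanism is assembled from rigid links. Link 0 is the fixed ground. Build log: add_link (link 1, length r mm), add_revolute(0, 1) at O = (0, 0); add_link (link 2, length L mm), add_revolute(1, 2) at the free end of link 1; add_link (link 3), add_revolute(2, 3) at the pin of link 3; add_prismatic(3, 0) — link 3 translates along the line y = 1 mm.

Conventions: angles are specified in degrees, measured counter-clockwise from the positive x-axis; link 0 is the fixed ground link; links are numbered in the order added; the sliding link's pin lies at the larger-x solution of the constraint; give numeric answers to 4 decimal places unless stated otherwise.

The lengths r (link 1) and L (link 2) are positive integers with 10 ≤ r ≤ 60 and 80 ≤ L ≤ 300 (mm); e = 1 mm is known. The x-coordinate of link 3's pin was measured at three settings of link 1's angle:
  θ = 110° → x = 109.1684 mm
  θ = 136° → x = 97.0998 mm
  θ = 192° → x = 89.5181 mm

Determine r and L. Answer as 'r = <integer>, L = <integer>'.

constraint per measurement: (x − r cos θ)² + (r sin θ − e)² = L²
subtracting the θ₁ and θ₂ equations cancels the r² and L² terms:
r = (x₁² − x₂²) / (2[(x₁cos θ₁ + e sin θ₁) − (x₂cos θ₂ + e sin θ₂)]) = 37.9998 → r = 38
L² = (x₁ − r cos θ₁)² + (r sin θ₁ − e)² = 16128.9951 → L = 127.0000 → L = 127
check at θ₃=192°: x = 89.5181 (printed 89.5181) ✓

r = 38, L = 127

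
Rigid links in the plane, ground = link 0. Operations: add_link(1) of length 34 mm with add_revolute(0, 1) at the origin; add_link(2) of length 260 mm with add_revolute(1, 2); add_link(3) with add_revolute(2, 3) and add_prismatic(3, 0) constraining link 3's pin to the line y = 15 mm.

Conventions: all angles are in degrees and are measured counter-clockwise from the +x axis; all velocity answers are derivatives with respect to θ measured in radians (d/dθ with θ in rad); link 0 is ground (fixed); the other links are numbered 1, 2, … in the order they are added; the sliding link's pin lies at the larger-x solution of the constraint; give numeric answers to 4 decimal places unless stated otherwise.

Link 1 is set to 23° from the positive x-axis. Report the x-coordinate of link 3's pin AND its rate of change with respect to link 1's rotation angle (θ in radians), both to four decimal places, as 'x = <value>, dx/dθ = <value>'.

geometry: r = 34 mm, L = 260 mm, e = 15 mm
crank pin P = (r cos θ, r sin θ) = (31.297165, 13.284858)
h = r sin θ − e = 13.284858 − 15 = -1.715142
x = r cos θ + √(L² − h²) = 31.297165 + 259.994343 = 291.291508
dx/dθ = −r sin θ − h·r cos θ/√(L² − h²) (θ in radians; h = -1.715142) = -13.078396

x = 291.2915, dx/dθ = -13.0784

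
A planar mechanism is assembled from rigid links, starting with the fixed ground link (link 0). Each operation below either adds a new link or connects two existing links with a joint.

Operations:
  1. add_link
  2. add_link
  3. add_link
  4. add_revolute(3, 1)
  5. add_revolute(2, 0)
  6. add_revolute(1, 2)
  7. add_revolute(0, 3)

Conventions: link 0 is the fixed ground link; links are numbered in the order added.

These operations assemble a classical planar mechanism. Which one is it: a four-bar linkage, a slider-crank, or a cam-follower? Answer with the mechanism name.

links: 4 (incl. ground); joints: 4 revolute, 0 prismatic, 0 higher (cam) pair, forming one closed loop
4 links in a single 4R loop → four-bar linkage

four-bar linkage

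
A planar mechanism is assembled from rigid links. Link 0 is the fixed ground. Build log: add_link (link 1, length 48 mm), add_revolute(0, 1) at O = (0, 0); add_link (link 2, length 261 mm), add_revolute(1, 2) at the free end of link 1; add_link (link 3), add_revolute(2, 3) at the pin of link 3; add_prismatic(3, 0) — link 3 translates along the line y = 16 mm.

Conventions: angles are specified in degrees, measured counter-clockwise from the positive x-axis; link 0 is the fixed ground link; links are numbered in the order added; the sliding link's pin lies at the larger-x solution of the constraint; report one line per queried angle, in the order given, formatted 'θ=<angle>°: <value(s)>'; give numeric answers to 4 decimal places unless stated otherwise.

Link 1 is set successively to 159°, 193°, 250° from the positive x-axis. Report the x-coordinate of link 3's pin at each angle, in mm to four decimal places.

geometry: r = 48 mm, L = 261 mm, e = 16 mm
θ=159°: crank pin P = (r cos θ, r sin θ) = (-44.811860, 17.201662)
θ=159°: h = r sin θ − e = 17.201662 − 16 = 1.201662
θ=159°: x = r cos θ + √(L² − h²) = -44.811860 + 260.997234 = 216.185373
θ=193°: crank pin P = (r cos θ, r sin θ) = (-46.769763, -10.797651)
θ=193°: h = r sin θ − e = -10.797651 − 16 = -26.797651
θ=193°: x = r cos θ + √(L² − h²) = -46.769763 + 259.620658 = 212.850895
θ=250°: crank pin P = (r cos θ, r sin θ) = (-16.416967, -45.105246)
θ=250°: h = r sin θ − e = -45.105246 − 16 = -61.105246
θ=250°: x = r cos θ + √(L² − h²) = -16.416967 + 253.746229 = 237.329263

θ=159°: 216.1854
θ=193°: 212.8509
θ=250°: 237.3293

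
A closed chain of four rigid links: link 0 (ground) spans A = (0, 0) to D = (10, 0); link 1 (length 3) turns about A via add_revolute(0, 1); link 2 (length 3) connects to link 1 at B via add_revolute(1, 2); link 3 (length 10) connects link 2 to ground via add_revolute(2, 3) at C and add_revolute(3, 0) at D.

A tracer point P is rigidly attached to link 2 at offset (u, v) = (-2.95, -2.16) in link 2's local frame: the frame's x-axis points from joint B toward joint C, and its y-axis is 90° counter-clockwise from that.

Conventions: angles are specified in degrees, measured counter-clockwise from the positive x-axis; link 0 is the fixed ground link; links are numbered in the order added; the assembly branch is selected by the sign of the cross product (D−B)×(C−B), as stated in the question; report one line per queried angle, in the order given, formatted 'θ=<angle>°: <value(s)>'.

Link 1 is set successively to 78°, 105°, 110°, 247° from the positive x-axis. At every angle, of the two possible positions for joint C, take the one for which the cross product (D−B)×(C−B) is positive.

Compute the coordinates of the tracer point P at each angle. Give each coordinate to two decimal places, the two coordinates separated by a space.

A=(0,0), D=(10.00,0)
θ=78°: B = A + 3.00·(cos78°, sin78°) = (0.6237, 2.9344)
θ=78°: |BD| = 9.8247
θ=78°: circle(B,3.00) ∩ circle(D,10.00): a=0.2812, h=2.9868
θ=78°:   candidates: C₊=(1.7842,5.7009) cross=29.344; C₋=(-0.0000,0.0000) cross=-29.344
θ=78°:   branch + wants cross > 0 → take C=(1.7842,5.7009) (cross=29.344)
θ=78°: ex = (C−B)/|BC| = (0.3868,0.9222); ey = (-0.9222,0.3868)
θ=78°: P = B + -2.95·ex + -2.16·ey = (1.4745,-0.6214)
θ=105°: B = A + 3.00·(cos105°, sin105°) = (-0.7765, 2.8978)
θ=105°: |BD| = 11.1593
θ=105°: circle(B,3.00) ∩ circle(D,10.00): a=1.5023, h=2.5967
θ=105°:   candidates: C₊=(1.3486,5.0153) cross=28.978; C₋=(0.0000,0.0000) cross=-28.978
θ=105°:   branch + wants cross > 0 → take C=(1.3486,5.0153) (cross=28.978)
θ=105°: ex = (C−B)/|BC| = (0.7084,0.7059); ey = (-0.7059,0.7084)
θ=105°: P = B + -2.95·ex + -2.16·ey = (-1.3415,-0.7145)
θ=110°: B = A + 3.00·(cos110°, sin110°) = (-1.0261, 2.8191)
θ=110°: |BD| = 11.3807
θ=110°: circle(B,3.00) ∩ circle(D,10.00): a=1.6924, h=2.4771
θ=110°:   candidates: C₊=(1.2272,4.7997) cross=28.191; C₋=(-0.0000,-0.0000) cross=-28.191
θ=110°:   branch + wants cross > 0 → take C=(1.2272,4.7997) (cross=28.191)
θ=110°: ex = (C−B)/|BC| = (0.7511,0.6602); ey = (-0.6602,0.7511)
θ=110°: P = B + -2.95·ex + -2.16·ey = (-1.8157,-0.7509)
θ=247°: B = A + 3.00·(cos247°, sin247°) = (-1.1722, -2.7615)
θ=247°: |BD| = 11.5084
θ=247°: circle(B,3.00) ∩ circle(D,10.00): a=1.8006, h=2.3996
θ=247°:   candidates: C₊=(-0.0000,0.0000) cross=27.615; C₋=(1.1516,-4.6589) cross=-27.615
θ=247°:   branch + wants cross > 0 → take C=(-0.0000,0.0000) (cross=27.615)
θ=247°: ex = (C−B)/|BC| = (0.3907,0.9205); ey = (-0.9205,0.3907)
θ=247°: P = B + -2.95·ex + -2.16·ey = (-0.3366,-6.3210)

θ=78°: 1.47 -0.62
θ=105°: -1.34 -0.71
θ=110°: -1.82 -0.75
θ=247°: -0.34 -6.32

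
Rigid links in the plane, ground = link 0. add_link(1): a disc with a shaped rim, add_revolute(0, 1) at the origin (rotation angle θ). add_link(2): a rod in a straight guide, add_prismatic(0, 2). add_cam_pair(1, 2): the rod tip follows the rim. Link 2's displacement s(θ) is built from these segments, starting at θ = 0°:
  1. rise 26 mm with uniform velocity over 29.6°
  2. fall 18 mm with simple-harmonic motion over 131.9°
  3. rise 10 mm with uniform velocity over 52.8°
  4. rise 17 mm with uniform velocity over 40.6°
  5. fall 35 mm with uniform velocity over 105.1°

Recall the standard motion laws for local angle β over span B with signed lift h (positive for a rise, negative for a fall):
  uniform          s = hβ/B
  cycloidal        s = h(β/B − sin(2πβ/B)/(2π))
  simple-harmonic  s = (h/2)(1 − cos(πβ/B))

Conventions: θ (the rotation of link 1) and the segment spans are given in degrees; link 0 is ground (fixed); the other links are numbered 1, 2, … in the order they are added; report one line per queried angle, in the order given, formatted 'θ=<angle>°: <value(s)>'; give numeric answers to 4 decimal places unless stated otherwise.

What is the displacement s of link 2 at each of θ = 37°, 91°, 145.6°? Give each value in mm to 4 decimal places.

segment 1 (0° to 29.6°, uniform, h = 26) is passed completely: s = 0.0000 + (26) = 26.0000
θ = 37° falls in segment 2 (29.6° to 161.5°, simple-harmonic, h = -18): β = 37 − 29.6 = 7.4°, B = 131.9°; Δs = -18/2·(1 − cos(π·0.0561)) = -0.1394; s = 26.0000 − 0.1394 = 25.8606
θ = 91° falls in segment 2 (29.6° to 161.5°, simple-harmonic, h = -18): β = 91 − 29.6 = 61.4°, B = 131.9°; Δs = -18/2·(1 − cos(π·0.4655)) = -8.0266; s = 26.0000 − 8.0266 = 17.9734
θ = 145.6° falls in segment 2 (29.6° to 161.5°, simple-harmonic, h = -18): β = 145.6 − 29.6 = 116°, B = 131.9°; Δs = -18/2·(1 − cos(π·0.8795)) = -17.3623; s = 26.0000 − 17.3623 = 8.6377

θ=37°: 25.8606
θ=91°: 17.9734
θ=145.6°: 8.6377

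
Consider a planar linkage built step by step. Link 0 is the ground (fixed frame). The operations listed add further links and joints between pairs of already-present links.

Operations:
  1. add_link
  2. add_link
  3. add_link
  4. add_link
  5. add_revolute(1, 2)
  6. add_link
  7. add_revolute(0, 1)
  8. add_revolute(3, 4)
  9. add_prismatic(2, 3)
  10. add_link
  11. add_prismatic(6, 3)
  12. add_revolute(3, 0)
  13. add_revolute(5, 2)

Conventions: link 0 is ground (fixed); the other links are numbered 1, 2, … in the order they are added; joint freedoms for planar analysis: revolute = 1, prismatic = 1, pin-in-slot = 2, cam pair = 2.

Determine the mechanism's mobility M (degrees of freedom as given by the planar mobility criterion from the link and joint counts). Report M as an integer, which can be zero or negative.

(L,J1,J2)=(1,0,0); link0 fixed
link1: (2,0,0)
link2: (3,0,0)
link3: (4,0,0)
link4: (5,0,0)
R 1-2 [J1]: (5,1,0)
link5: (6,1,0)
R 0-1 [J1]: (6,2,0)
R 3-4 [J1]: (6,3,0)
P 2-3 [J1]: (6,4,0)
link6: (7,4,0)
P 6-3 [J1]: (7,5,0)
R 3-0 [J1]: (7,6,0)
R 5-2 [J1]: (7,7,0)
Grübler: 3·6 − 2·7 − 0 = 4

M = 4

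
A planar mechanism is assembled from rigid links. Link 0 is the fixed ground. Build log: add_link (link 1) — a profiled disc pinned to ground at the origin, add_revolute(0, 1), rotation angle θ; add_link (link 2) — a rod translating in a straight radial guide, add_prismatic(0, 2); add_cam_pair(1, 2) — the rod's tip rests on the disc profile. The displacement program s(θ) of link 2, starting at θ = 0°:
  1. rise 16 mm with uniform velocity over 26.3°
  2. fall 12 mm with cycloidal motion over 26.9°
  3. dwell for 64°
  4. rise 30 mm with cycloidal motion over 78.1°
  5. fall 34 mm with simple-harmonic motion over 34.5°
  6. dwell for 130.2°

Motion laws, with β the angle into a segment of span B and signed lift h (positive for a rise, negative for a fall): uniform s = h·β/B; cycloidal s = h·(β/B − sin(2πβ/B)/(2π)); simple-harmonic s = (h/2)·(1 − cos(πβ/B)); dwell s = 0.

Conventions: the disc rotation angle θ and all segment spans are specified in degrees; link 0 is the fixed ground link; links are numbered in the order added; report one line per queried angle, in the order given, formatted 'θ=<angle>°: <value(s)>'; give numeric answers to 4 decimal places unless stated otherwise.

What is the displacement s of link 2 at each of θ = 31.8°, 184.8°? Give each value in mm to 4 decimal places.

seg 1 [0°–26.3°] uniform, h=16: full span → s += 16 → s = 16.0000
seg 2 [26.3°–53.2°] cycloidal, h=-12: θ=31.8° here. β=5.5, B=26.9. -12·(0.2045 − sin(2π·0.2045)/(2π)) = -0.6213 → s = 15.3787
seg 2 [26.3°–53.2°] cycloidal, h=-12: full span → s += -12 → s = 4.0000
seg 3 [53.2°–117.2°] dwell: s stays 4.0000
seg 4 [117.2°–195.3°] cycloidal, h=30: θ=184.8° here. β=67.6, B=78.1. 30·(0.8656 − sin(2π·0.8656)/(2π)) = 29.5372 → s = 33.5372

θ=31.8°: 15.3787
θ=184.8°: 33.5372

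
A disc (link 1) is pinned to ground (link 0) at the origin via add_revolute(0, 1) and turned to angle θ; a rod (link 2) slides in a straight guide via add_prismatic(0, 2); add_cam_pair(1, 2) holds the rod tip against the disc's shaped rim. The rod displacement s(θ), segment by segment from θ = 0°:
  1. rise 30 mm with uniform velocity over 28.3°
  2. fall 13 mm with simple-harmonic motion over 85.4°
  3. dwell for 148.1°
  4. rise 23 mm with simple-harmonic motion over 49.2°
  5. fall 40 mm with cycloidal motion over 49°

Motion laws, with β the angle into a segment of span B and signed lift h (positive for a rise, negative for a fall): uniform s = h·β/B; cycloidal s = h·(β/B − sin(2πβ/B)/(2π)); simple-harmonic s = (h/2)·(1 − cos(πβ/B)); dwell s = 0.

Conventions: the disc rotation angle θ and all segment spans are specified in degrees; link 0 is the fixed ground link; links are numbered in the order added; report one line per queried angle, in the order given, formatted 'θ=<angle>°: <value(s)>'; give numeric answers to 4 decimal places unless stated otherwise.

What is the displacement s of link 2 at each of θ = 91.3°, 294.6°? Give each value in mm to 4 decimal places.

segment 1 (0° to 28.3°, uniform, h = 30) is passed completely: s = 0.0000 + (30) = 30.0000
θ = 91.3° falls in segment 2 (28.3° to 113.7°, simple-harmonic, h = -13): β = 91.3 − 28.3 = 63°, B = 85.4°; Δs = -13/2·(1 − cos(π·0.7377)) = -10.9153; s = 30.0000 − 10.9153 = 19.0847
segment 2 (28.3° to 113.7°, simple-harmonic, h = -13) is passed completely: s = 30.0000 + (-13) = 17.0000
segment 3 (113.7° to 261.8°, dwell): s unchanged at 17.0000
θ = 294.6° falls in segment 4 (261.8° to 311°, simple-harmonic, h = 23): β = 294.6 − 261.8 = 32.8°, B = 49.2°; Δs = 23/2·(1 − cos(π·0.6667)) = 17.2500; s = 17.0000 + 17.2500 = 34.2500

θ=91.3°: 19.0847
θ=294.6°: 34.2500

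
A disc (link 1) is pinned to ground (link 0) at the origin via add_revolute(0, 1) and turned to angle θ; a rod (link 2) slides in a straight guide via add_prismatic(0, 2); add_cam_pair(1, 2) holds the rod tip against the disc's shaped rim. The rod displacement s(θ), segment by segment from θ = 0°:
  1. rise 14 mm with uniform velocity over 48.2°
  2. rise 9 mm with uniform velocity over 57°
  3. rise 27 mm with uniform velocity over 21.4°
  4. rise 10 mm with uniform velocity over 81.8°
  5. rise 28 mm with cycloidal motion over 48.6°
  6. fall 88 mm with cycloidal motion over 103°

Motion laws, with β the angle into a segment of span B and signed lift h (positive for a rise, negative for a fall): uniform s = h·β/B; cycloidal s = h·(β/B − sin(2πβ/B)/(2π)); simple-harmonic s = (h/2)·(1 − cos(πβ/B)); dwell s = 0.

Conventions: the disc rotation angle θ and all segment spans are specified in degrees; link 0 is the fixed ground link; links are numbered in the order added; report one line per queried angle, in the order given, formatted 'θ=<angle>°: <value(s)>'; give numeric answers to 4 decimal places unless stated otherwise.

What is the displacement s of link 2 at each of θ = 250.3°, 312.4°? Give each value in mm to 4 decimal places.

segment 1 (0° to 48.2°, uniform, h = 14) is passed completely: s = 0.0000 + (14) = 14.0000
segment 2 (48.2° to 105.2°, uniform, h = 9) is passed completely: s = 14.0000 + (9) = 23.0000
segment 3 (105.2° to 126.6°, uniform, h = 27) is passed completely: s = 23.0000 + (27) = 50.0000
segment 4 (126.6° to 208.4°, uniform, h = 10) is passed completely: s = 50.0000 + (10) = 60.0000
θ = 250.3° falls in segment 5 (208.4° to 257°, cycloidal, h = 28): β = 250.3 − 208.4 = 41.9°, B = 48.6°; Δs = 28·(0.8621 − sin(2π·0.8621)/(2π)) = 27.5351; s = 60.0000 + 27.5351 = 87.5351
segment 5 (208.4° to 257°, cycloidal, h = 28) is passed completely: s = 60.0000 + (28) = 88.0000
θ = 312.4° falls in segment 6 (257° to 360°, cycloidal, h = -88): β = 312.4 − 257 = 55.4°, B = 103°; Δs = -88·(0.5379 − sin(2π·0.5379)/(2π)) = -50.6327; s = 88.0000 − 50.6327 = 37.3673

θ=250.3°: 87.5351
θ=312.4°: 37.3673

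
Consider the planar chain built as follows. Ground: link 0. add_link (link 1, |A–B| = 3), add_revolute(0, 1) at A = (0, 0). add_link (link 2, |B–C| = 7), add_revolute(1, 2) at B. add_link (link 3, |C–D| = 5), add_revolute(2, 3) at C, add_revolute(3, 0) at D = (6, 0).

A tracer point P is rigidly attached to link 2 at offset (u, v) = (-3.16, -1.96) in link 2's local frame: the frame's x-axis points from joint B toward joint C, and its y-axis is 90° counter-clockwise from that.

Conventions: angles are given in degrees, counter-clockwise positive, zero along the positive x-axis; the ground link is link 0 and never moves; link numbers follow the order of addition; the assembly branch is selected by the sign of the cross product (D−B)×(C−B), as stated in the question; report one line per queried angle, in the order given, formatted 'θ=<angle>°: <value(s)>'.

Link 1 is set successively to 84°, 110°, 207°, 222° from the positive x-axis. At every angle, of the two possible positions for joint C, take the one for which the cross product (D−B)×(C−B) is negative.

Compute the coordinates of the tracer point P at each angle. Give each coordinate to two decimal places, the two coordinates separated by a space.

A=(0,0), D=(6.00,0)
θ=84°: B = A + 3.00·(cos84°, sin84°) = (0.3136, 2.9836)
θ=84°: |BD| = 6.4216
θ=84°: circle(B,7.00) ∩ circle(D,5.00): a=5.0795, h=4.8165
θ=84°:   candidates: C₊=(7.0494,4.8886) cross=30.930; C₋=(2.5737,-3.6415) cross=-30.930
θ=84°:   branch - wants cross < 0 → take C=(2.5737,-3.6415) (cross=-30.930)
θ=84°: ex = (C−B)/|BC| = (0.3229,-0.9464); ey = (0.9464,0.3229)
θ=84°: P = B + -3.16·ex + -1.96·ey = (-2.5617,5.3415)
θ=110°: B = A + 3.00·(cos110°, sin110°) = (-1.0261, 2.8191)
θ=110°: |BD| = 7.5705
θ=110°: circle(B,7.00) ∩ circle(D,5.00): a=5.3704, h=4.4899
θ=110°:   candidates: C₊=(5.6300,4.9863) cross=33.991; C₋=(2.2861,-3.3477) cross=-33.991
θ=110°:   branch - wants cross < 0 → take C=(2.2861,-3.3477) (cross=-33.991)
θ=110°: ex = (C−B)/|BC| = (0.4732,-0.8810); ey = (0.8810,0.4732)
θ=110°: P = B + -3.16·ex + -1.96·ey = (-4.2480,4.6755)
θ=207°: B = A + 3.00·(cos207°, sin207°) = (-2.6730, -1.3620)
θ=207°: |BD| = 8.7793
θ=207°: circle(B,7.00) ∩ circle(D,5.00): a=5.7565, h=3.9828
θ=207°:   candidates: C₊=(2.3959,3.4656) cross=34.966; C₋=(3.6317,-4.4035) cross=-34.966
θ=207°:   branch - wants cross < 0 → take C=(3.6317,-4.4035) (cross=-34.966)
θ=207°: ex = (C−B)/|BC| = (0.9007,-0.4345); ey = (0.4345,0.9007)
θ=207°: P = B + -3.16·ex + -1.96·ey = (-6.3708,-1.7542)
θ=222°: B = A + 3.00·(cos222°, sin222°) = (-2.2294, -2.0074)
θ=222°: |BD| = 8.4707
θ=222°: circle(B,7.00) ∩ circle(D,5.00): a=5.6520, h=4.1297
θ=222°:   candidates: C₊=(2.2829,3.3441) cross=34.982; C₋=(4.2402,-4.6801) cross=-34.982
θ=222°:   branch - wants cross < 0 → take C=(4.2402,-4.6801) (cross=-34.982)
θ=222°: ex = (C−B)/|BC| = (0.9242,-0.3818); ey = (0.3818,0.9242)
θ=222°: P = B + -3.16·ex + -1.96·ey = (-5.8984,-2.6124)

θ=84°: -2.56 5.34
θ=110°: -4.25 4.68
θ=207°: -6.37 -1.75
θ=222°: -5.90 -2.61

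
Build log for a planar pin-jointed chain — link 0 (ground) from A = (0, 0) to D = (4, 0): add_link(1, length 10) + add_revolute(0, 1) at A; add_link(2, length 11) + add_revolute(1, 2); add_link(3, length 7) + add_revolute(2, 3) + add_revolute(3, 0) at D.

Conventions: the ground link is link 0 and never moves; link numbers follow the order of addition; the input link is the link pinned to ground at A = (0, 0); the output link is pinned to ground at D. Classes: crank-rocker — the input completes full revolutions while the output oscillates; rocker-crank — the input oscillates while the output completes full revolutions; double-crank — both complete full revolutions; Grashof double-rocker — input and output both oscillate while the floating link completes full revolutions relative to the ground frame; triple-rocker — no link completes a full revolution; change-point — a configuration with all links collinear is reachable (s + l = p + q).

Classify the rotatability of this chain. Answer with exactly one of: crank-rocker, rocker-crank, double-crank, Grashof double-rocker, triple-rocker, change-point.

lengths: ground=4, input=10, coupler=11, output=7
sorted: s=4 (shortest), l=11 (longest), p+q=17
s + l = 15 vs p + q = 17
s + l < p + q (Grashof) with shortest = ground link → double-crank

double-crank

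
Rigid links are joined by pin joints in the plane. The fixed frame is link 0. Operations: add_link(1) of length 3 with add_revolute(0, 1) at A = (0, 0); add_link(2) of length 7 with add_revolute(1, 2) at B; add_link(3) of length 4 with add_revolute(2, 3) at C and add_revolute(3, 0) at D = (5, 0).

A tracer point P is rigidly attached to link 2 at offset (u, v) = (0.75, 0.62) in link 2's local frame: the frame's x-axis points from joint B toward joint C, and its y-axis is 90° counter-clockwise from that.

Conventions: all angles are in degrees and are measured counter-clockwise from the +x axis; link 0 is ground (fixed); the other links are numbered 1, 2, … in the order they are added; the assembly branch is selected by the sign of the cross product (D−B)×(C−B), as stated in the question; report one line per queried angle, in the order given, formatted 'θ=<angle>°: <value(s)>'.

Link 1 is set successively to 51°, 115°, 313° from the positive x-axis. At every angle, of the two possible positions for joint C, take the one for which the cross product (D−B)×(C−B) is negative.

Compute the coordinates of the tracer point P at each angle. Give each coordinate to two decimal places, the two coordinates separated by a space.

A=(0,0), D=(5.00,0)
θ=51°: B = A + 3.00·(cos51°, sin51°) = (1.8880, 2.3314)
θ=51°: |BD| = 3.8885
θ=51°: circle(B,7.00) ∩ circle(D,4.00): a=6.1875, h=3.2733
θ=51°:   candidates: C₊=(8.8025,1.2412) cross=12.728; C₋=(4.8774,-3.9981) cross=-12.728
θ=51°:   branch - wants cross < 0 → take C=(4.8774,-3.9981) (cross=-12.728)
θ=51°: ex = (C−B)/|BC| = (0.4271,-0.9042); ey = (0.9042,0.4271)
θ=51°: P = B + 0.75·ex + 0.62·ey = (2.7689,1.9180)
θ=115°: B = A + 3.00·(cos115°, sin115°) = (-1.2679, 2.7189)
θ=115°: |BD| = 6.8322
θ=115°: circle(B,7.00) ∩ circle(D,4.00): a=5.8311, h=3.8727
θ=115°:   candidates: C₊=(5.6228,3.9512) cross=26.459; C₋=(2.5405,-3.1545) cross=-26.459
θ=115°:   branch - wants cross < 0 → take C=(2.5405,-3.1545) (cross=-26.459)
θ=115°: ex = (C−B)/|BC| = (0.5440,-0.8391); ey = (0.8391,0.5440)
θ=115°: P = B + 0.75·ex + 0.62·ey = (-0.3396,2.4269)
θ=313°: B = A + 3.00·(cos313°, sin313°) = (2.0460, -2.1941)
θ=313°: |BD| = 3.6797
θ=313°: circle(B,7.00) ∩ circle(D,4.00): a=6.3239, h=3.0013
θ=313°:   candidates: C₊=(5.3332,3.9861) cross=11.044; C₋=(8.9124,-0.8328) cross=-11.044
θ=313°:   branch - wants cross < 0 → take C=(8.9124,-0.8328) (cross=-11.044)
θ=313°: ex = (C−B)/|BC| = (0.9809,0.1945); ey = (-0.1945,0.9809)
θ=313°: P = B + 0.75·ex + 0.62·ey = (2.6611,-1.4400)

θ=51°: 2.77 1.92
θ=115°: -0.34 2.43
θ=313°: 2.66 -1.44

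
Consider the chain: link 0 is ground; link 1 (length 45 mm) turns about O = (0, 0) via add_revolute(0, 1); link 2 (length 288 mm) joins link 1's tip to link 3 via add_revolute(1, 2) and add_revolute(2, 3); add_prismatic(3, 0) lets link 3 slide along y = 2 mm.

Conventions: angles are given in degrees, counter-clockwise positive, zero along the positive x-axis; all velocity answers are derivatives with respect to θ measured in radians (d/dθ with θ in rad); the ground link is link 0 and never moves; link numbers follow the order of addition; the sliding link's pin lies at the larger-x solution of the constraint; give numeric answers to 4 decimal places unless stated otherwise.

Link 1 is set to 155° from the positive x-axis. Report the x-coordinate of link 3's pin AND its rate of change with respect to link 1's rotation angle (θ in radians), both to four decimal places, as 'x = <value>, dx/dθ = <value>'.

geometry: r = 45 mm, L = 288 mm, e = 2 mm
crank pin P = (r cos θ, r sin θ) = (-40.783850, 19.017822)
h = r sin θ − e = 19.017822 − 2 = 17.017822
x = r cos θ + √(L² − h²) = -40.783850 + 287.496772 = 246.712921
dx/dθ = −r sin θ − h·r cos θ/√(L² − h²) (θ in radians; h = 17.017822) = -16.603700

x = 246.7129, dx/dθ = -16.6037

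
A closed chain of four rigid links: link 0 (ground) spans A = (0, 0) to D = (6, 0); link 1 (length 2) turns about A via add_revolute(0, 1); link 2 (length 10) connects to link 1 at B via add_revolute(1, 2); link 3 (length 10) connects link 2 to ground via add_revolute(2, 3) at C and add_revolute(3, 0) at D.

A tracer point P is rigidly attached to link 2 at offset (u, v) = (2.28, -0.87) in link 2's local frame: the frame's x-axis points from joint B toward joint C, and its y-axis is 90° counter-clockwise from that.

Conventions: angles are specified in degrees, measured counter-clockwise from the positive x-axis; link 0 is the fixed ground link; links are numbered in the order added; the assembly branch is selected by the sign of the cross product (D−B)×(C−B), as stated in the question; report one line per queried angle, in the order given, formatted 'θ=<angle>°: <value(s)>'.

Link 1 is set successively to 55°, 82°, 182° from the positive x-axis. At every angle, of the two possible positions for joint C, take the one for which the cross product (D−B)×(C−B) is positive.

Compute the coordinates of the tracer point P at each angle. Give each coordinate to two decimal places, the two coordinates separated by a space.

A=(0,0), D=(6.00,0)
θ=55°: B = A + 2.00·(cos55°, sin55°) = (1.1472, 1.6383)
θ=55°: |BD| = 5.1219
θ=55°: circle(B,10.00) ∩ circle(D,10.00): a=2.5610, h=9.6665
θ=55°:   candidates: C₊=(6.6655,9.9778) cross=49.511; C₋=(0.4816,-8.3395) cross=-49.511
θ=55°:   branch + wants cross > 0 → take C=(6.6655,9.9778) (cross=49.511)
θ=55°: ex = (C−B)/|BC| = (0.5518,0.8340); ey = (-0.8340,0.5518)
θ=55°: P = B + 2.28·ex + -0.87·ey = (3.1309,3.0596)
θ=82°: B = A + 2.00·(cos82°, sin82°) = (0.2783, 1.9805)
θ=82°: |BD| = 6.0547
θ=82°: circle(B,10.00) ∩ circle(D,10.00): a=3.0274, h=9.5307
θ=82°:   candidates: C₊=(6.2567,9.9967) cross=57.706; C₋=(0.0216,-8.0162) cross=-57.706
θ=82°:   branch + wants cross > 0 → take C=(6.2567,9.9967) (cross=57.706)
θ=82°: ex = (C−B)/|BC| = (0.5978,0.8016); ey = (-0.8016,0.5978)
θ=82°: P = B + 2.28·ex + -0.87·ey = (2.3388,3.2881)
θ=182°: B = A + 2.00·(cos182°, sin182°) = (-1.9988, -0.0698)
θ=182°: |BD| = 7.9991
θ=182°: circle(B,10.00) ∩ circle(D,10.00): a=3.9995, h=9.1654
θ=182°:   candidates: C₊=(1.9206,9.1301) cross=73.314; C₋=(2.0806,-9.1999) cross=-73.314
θ=182°:   branch + wants cross > 0 → take C=(1.9206,9.1301) (cross=73.314)
θ=182°: ex = (C−B)/|BC| = (0.3919,0.9200); ey = (-0.9200,0.3919)
θ=182°: P = B + 2.28·ex + -0.87·ey = (-0.3048,1.6868)

θ=55°: 3.13 3.06
θ=82°: 2.34 3.29
θ=182°: -0.30 1.69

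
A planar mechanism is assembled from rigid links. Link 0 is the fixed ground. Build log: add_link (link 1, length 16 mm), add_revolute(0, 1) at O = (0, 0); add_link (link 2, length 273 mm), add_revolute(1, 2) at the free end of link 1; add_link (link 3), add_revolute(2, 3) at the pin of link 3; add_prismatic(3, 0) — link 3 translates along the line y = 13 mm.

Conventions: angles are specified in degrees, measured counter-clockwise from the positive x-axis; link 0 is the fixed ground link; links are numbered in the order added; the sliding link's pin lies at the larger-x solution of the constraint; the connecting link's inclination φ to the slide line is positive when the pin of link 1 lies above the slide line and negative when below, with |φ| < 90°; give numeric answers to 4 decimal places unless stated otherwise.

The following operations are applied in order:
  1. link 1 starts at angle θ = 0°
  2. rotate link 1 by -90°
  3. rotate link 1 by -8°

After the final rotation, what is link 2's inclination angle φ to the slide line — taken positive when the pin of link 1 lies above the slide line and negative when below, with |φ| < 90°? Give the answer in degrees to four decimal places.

geometry: r = 16 mm, L = 273 mm, e = 13 mm; θ starts at 0°
rotate link 1 by -90°: θ ← 0° -90° = -90°
rotate link 1 by -8°: θ ← -90° -8° = -98°
h = r sin θ − e = -15.844289 − 13 = -28.844289
sin φ = h / L = -28.844289 / 273 = -0.10565674
φ = arcsin(-0.10565674) = -6.065005°

-6.0650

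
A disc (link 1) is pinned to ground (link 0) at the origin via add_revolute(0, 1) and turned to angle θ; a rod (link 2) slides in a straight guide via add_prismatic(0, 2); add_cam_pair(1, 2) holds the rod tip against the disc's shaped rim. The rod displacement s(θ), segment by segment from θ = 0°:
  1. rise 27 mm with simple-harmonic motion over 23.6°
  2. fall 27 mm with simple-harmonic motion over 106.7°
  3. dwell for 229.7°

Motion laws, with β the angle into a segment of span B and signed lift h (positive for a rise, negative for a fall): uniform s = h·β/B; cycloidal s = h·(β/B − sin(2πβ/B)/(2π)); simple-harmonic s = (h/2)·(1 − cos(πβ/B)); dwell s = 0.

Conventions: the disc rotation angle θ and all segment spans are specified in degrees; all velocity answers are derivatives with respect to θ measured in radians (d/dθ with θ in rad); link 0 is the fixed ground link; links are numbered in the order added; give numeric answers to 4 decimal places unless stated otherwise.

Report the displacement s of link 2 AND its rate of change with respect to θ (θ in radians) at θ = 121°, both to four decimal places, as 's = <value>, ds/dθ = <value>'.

segment 1 (0° to 23.6°, simple-harmonic, h = 27) is passed completely: s = 0.0000 + (27) = 27.0000
θ = 121° falls in segment 2 (23.6° to 130.3°, simple-harmonic, h = -27): β = 121 − 23.6 = 97.4°, B = 106.7°; Δs = -27/2·(1 − cos(π·0.9128)) = -26.4970; s = 27.0000 − 26.4970 = 0.5030
velocity in seg [23.6°–130.3°] (simple-harmonic), θ in radians: β = 97.4° = 1.7000 rad, B = 106.7° = 1.8623 rad; ds/dθ = (πh/(2B)) sin(πβ/B) = (π·(-27)/(2·1.8623)) sin(π·0.9128) = -6.158423 mm/rad

s = 0.5030, ds/dθ = -6.1584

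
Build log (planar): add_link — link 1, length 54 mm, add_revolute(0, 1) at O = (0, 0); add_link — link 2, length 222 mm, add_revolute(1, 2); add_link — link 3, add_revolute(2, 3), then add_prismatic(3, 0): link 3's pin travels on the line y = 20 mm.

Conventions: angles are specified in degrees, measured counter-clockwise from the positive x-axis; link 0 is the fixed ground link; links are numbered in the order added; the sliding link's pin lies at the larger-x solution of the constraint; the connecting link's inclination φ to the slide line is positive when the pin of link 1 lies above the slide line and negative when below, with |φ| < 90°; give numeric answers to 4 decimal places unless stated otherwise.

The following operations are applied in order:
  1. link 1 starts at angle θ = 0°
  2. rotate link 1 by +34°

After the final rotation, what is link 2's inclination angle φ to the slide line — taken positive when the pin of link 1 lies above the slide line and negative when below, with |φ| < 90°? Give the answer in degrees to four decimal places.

geometry: r = 54 mm, L = 222 mm, e = 20 mm; θ starts at 0°
rotate link 1 by +34°: θ ← 0° +34° = 34°
h = r sin θ − e = 30.196417 − 20 = 10.196417
sin φ = h / L = 10.196417 / 222 = 0.04592981
φ = arcsin(0.04592981) = 2.632510°

2.6325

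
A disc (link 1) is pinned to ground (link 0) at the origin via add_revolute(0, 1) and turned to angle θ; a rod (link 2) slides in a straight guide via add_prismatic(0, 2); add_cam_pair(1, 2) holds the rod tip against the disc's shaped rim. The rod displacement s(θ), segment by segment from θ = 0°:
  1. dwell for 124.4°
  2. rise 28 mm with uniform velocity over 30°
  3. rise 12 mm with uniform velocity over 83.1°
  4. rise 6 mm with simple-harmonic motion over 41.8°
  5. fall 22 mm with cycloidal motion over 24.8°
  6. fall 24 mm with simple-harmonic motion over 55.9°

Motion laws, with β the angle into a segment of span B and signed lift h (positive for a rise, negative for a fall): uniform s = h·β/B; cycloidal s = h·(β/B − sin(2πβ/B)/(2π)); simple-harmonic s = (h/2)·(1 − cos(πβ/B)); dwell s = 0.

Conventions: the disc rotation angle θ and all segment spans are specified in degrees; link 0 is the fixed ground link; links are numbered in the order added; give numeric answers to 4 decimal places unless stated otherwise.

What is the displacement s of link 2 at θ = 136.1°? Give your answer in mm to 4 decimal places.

segment 1 (0° to 124.4°, dwell): s unchanged at 0.0000
θ = 136.1° falls in segment 2 (124.4° to 154.4°, uniform, h = 28): β = 136.1 − 124.4 = 11.7°, B = 30°; Δs = 28·11.7/30 = 10.9200; s = 0.0000 + 10.9200 = 10.9200

10.9200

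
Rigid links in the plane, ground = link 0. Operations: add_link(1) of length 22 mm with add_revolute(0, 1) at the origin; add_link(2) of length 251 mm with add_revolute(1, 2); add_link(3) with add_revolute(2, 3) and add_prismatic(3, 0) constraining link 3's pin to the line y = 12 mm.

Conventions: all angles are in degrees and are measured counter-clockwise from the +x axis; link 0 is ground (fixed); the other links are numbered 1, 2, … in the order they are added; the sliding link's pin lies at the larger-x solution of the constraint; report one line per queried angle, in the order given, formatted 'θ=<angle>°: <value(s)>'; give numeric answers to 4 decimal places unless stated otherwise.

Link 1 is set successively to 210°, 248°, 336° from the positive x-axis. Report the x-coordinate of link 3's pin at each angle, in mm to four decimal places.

geometry: r = 22 mm, L = 251 mm, e = 12 mm
θ=210°: crank pin P = (r cos θ, r sin θ) = (-19.052559, -11.000000)
θ=210°: h = r sin θ − e = -11.000000 − 12 = -23.000000
θ=210°: x = r cos θ + √(L² − h²) = -19.052559 + 249.943994 = 230.891435
θ=248°: crank pin P = (r cos θ, r sin θ) = (-8.241345, -20.398045)
θ=248°: h = r sin θ − e = -20.398045 − 12 = -32.398045
θ=248°: x = r cos θ + √(L² − h²) = -8.241345 + 248.900315 = 240.658970
θ=336°: crank pin P = (r cos θ, r sin θ) = (20.098000, -8.948206)
θ=336°: h = r sin θ − e = -8.948206 − 12 = -20.948206
θ=336°: x = r cos θ + √(L² − h²) = 20.098000 + 250.124314 = 270.222314

θ=210°: 230.8914
θ=248°: 240.6590
θ=336°: 270.2223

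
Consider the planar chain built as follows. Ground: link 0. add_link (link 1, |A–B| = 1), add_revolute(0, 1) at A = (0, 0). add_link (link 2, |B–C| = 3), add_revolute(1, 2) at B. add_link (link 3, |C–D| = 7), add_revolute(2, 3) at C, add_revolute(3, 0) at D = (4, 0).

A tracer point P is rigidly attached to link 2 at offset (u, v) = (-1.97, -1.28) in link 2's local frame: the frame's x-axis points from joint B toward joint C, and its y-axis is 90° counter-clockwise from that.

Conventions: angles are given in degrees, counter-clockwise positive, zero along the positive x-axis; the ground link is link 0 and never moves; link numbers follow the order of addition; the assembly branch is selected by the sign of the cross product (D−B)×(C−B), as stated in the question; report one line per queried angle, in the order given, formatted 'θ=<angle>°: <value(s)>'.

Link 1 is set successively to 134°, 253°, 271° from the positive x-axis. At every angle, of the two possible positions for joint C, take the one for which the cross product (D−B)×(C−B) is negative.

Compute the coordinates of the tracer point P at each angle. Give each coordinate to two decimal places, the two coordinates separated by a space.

A=(0,0), D=(4.00,0)
θ=134°: B = A + 1.00·(cos134°, sin134°) = (-0.6947, 0.7193)
θ=134°: |BD| = 4.7494
θ=134°: circle(B,3.00) ∩ circle(D,7.00): a=-1.8363, h=2.3723
θ=134°:   candidates: C₊=(-2.1505,3.3424) cross=11.267; C₋=(-2.8691,-1.3475) cross=-11.267
θ=134°:   branch - wants cross < 0 → take C=(-2.8691,-1.3475) (cross=-11.267)
θ=134°: ex = (C−B)/|BC| = (-0.7248,-0.6890); ey = (0.6890,-0.7248)
θ=134°: P = B + -1.97·ex + -1.28·ey = (-0.1487,3.0043)
θ=253°: B = A + 1.00·(cos253°, sin253°) = (-0.2924, -0.9563)
θ=253°: |BD| = 4.3976
θ=253°: circle(B,3.00) ∩ circle(D,7.00): a=-2.3491, h=1.8659
θ=253°:   candidates: C₊=(-2.9910,0.3541) cross=8.206; C₋=(-2.1795,-3.2884) cross=-8.206
θ=253°:   branch - wants cross < 0 → take C=(-2.1795,-3.2884) (cross=-8.206)
θ=253°: ex = (C−B)/|BC| = (-0.6290,-0.7774); ey = (0.7774,-0.6290)
θ=253°: P = B + -1.97·ex + -1.28·ey = (-0.0482,1.3803)
θ=271°: B = A + 1.00·(cos271°, sin271°) = (0.0175, -0.9998)
θ=271°: |BD| = 4.1061
θ=271°: circle(B,3.00) ∩ circle(D,7.00): a=-2.8177, h=1.0299
θ=271°:   candidates: C₊=(-2.9662,-0.6871) cross=4.229; C₋=(-2.4646,-2.6848) cross=-4.229
θ=271°:   branch - wants cross < 0 → take C=(-2.4646,-2.6848) (cross=-4.229)
θ=271°: ex = (C−B)/|BC| = (-0.8274,-0.5617); ey = (0.5617,-0.8274)
θ=271°: P = B + -1.97·ex + -1.28·ey = (0.9284,1.1657)

θ=134°: -0.15 3.00
θ=253°: -0.05 1.38
θ=271°: 0.93 1.17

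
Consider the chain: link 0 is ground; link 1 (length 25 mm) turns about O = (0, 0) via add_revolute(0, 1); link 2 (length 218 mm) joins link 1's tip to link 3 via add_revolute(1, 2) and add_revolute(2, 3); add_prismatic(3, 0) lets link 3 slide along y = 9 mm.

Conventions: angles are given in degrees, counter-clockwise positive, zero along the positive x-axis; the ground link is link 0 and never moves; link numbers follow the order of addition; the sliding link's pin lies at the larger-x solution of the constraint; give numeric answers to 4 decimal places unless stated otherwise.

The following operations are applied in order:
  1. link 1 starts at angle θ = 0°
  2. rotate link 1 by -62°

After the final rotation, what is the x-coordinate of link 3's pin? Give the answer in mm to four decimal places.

geometry: r = 25 mm, L = 218 mm, e = 9 mm; θ starts at 0°
rotate link 1 by -62°: θ ← 0° -62° = -62°
crank pin P = (r cos θ, r sin θ) = (11.736789, -22.073690)
h = r sin θ − e = -22.073690 − 9 = -31.073690
x = r cos θ + √(L² − h²) = 11.736789 + 215.774016 = 227.510805

227.5108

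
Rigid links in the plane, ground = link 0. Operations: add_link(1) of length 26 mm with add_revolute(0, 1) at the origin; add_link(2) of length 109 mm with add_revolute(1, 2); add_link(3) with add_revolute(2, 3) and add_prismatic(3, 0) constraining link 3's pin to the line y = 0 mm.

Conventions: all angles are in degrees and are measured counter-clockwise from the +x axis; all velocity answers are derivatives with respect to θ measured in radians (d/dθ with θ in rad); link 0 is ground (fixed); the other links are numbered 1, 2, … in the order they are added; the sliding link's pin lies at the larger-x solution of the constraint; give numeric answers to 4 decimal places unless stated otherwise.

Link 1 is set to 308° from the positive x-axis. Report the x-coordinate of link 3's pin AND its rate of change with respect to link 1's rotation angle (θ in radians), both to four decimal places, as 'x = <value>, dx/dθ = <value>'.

geometry: r = 26 mm, L = 109 mm, e = 0 mm
crank pin P = (r cos θ, r sin θ) = (16.007198, -20.488280)
h = r sin θ − e = -20.488280 − 0 = -20.488280
x = r cos θ + √(L² − h²) = 16.007198 + 107.057136 = 123.064335
dx/dθ = −r sin θ − h·r cos θ/√(L² − h²) (θ in radians; h = -20.488280) = 23.551690

x = 123.0643, dx/dθ = 23.5517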